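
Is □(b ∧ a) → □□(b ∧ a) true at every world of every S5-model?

Tableau for the negation ¬(□(b ∧ a) → □□(b ∧ a)):
1. ¬(□(b ∧ a) → □□(b ∧ a)), u
2. □(b ∧ a), u
3. ¬□□(b ∧ a), u
4. b ∧ a, u
5. b, u
6. a, u
7. ¬□(b ∧ a), v
8. b ∧ a, v
9. b, v
10. a, v
11. ¬(b ∧ a), w
12. b ∧ a, w
13. b, w
14. a, w
15. ¬a, w
Accessibility: uRu, uRv, uRw, vRu, vRv, vRw, wRu, wRv, wRw
Branch closes: a and ¬a both at w.
Every branch of the negation's tableau closes; the branch above is one of them.

Yes, valid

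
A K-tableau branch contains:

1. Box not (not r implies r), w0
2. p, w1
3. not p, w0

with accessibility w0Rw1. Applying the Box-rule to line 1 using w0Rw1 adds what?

not (not r implies r), w1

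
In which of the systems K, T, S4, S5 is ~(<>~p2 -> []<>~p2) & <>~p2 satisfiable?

K, T, S4

S4-tableau for the formula:
1. ~(<>~p2 -> []<>~p2) & <>~p2, u
2. ~(<>~p2 -> []<>~p2), u
3. <>~p2, u
4. ~[]<>~p2, u
5. ~p2, v
6. ~<>~p2, w
7. p2, w
Accessibility: uRu, uRv, uRw, vRv, wRw
Complete open branch: satisfiable in S4, hence also in K, T (this S4-model is also a K-model and a T-model).
S5-tableau for the formula:
1. ~(<>~p2 -> []<>~p2) & <>~p2, u
2. ~(<>~p2 -> []<>~p2), u
3. <>~p2, u
4. ~[]<>~p2, u
5. ~p2, v
6. ~<>~p2, w
7. p2, u
8. p2, v
Accessibility: uRu, uRv, uRw, vRu, vRv, vRw, wRu, wRv, wRw
Branch closes: p2 and ~p2 both at v.
Every branch closes (one shown): unsatisfiable in S5.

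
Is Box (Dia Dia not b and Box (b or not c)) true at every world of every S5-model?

Tableau for the negation not Box (Dia Dia not b and Box (b or not c)):
1. not Box (Dia Dia not b and Box (b or not c)), u
2. not (Dia Dia not b and Box (b or not c)), v   [neg-Box-rule on 1: fresh world v, uRv]
3. not Box (b or not c), v   [neg-and-rule on 2 (branches; this branch)]
4. not (b or not c), w   [neg-Box-rule on 3: fresh world w, vRw]
5. not b, w   [neg-or-rule on 4]
6. c, w   [neg-or-rule on 4]
Accessibility: uRu, uRv, uRw, vRu, vRv, vRw, wRu, wRv, wRw
The negation has an open branch (countermodel exists).

Not valid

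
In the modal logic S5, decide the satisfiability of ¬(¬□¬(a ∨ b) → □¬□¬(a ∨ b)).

1. ¬(¬□¬(a ∨ b) → □¬□¬(a ∨ b)), w0
2. ¬□¬(a ∨ b), w0
3. ¬□¬□¬(a ∨ b), w0
4. a ∨ b, w1
5. b, w1
6. □¬(a ∨ b), w2
7. ¬(a ∨ b), w0
8. ¬a, w0
9. ¬b, w0
10. ¬(a ∨ b), w1
11. ¬a, w1
12. ¬b, w1
Accessibility: w0Rw0, w0Rw1, w0Rw2, w1Rw0, w1Rw1, w1Rw2, w2Rw0, w2Rw1, w2Rw2
Branch closes: b and ¬b both at w1.
Every branch closes; the branch above is one of them.

Unsatisfiable (every branch closes)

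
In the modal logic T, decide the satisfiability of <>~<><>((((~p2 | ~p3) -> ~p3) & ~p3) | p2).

Satisfiable (open branch found)

1. <>~<><>((((~p2 | ~p3) -> ~p3) & ~p3) | p2), w0
2. ~<><>((((~p2 | ~p3) -> ~p3) & ~p3) | p2), w1   [<>-rule on 1: fresh world w1, w0Rw1]
3. ~<>((((~p2 | ~p3) -> ~p3) & ~p3) | p2), w1   [~<>-rule on 2 via w1Rw1]
4. ~((((~p2 | ~p3) -> ~p3) & ~p3) | p2), w1   [~<>-rule on 3 via w1Rw1]
5. ~(((~p2 | ~p3) -> ~p3) & ~p3), w1   [~|-rule on 4]
6. ~p2, w1   [~|-rule on 4]
7. p3, w1   [~&-rule on 5 (branches; this branch)]
Accessibility: w0Rw0, w0Rw1, w1Rw1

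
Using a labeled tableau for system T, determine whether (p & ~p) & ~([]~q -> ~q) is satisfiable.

1. (p & ~p) & ~([]~q -> ~q), w0
2. p & ~p, w0
3. ~([]~q -> ~q), w0
4. p, w0
5. ~p, w0
Accessibility: w0Rw0
Branch closes: p and ~p both at w0.
All branches of the tableau close; one closing branch shown above.

No, unsatisfiable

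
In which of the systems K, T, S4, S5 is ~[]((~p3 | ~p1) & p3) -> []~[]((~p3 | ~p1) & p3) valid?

S5

S5-tableau for the negation ~(~[]((~p3 | ~p1) & p3) -> []~[]((~p3 | ~p1) & p3)):
1. ~(~[]((~p3 | ~p1) & p3) -> []~[]((~p3 | ~p1) & p3)), w0
2. ~[]((~p3 | ~p1) & p3), w0   [~->-rule on 1]
3. ~[]~[]((~p3 | ~p1) & p3), w0   [~->-rule on 1]
4. ~((~p3 | ~p1) & p3), w1   [~[]-rule on 2: fresh world w1, w0Rw1]
5. ~(~p3 | ~p1), w1   [~&-rule on 4 (branches; this branch)]
6. p3, w1   [~|-rule on 5]
7. p1, w1   [~|-rule on 5]
8. []((~p3 | ~p1) & p3), w2   [~[]-rule on 3: fresh world w2, w0Rw2]
9. (~p3 | ~p1) & p3, w0   [[]-rule on 8 via w2Rw0]
10. ~p3 | ~p1, w0   [&-rule on 9]
11. p3, w0   [&-rule on 9]
12. (~p3 | ~p1) & p3, w1   [[]-rule on 8 via w2Rw1]
13. ~p3 | ~p1, w1   [&-rule on 12]
14. (~p3 | ~p1) & p3, w2   [[]-rule on 8 via w2Rw2]
15. ~p3 | ~p1, w2   [&-rule on 14]
16. p3, w2   [&-rule on 14]
17. ~p1, w0   [|-rule on 10 (branches; this branch)]
18. ~p1, w1   [|-rule on 13 (branches; this branch)]
Accessibility: w0Rw0, w0Rw1, w0Rw2, w1Rw0, w1Rw1, w1Rw2, w2Rw0, w2Rw1, w2Rw2
Branch closes: p1 and ~p1 both at w1.
Every branch closes (one shown): valid in S5.
S4-tableau for the negation ~(~[]((~p3 | ~p1) & p3) -> []~[]((~p3 | ~p1) & p3)):
1. ~(~[]((~p3 | ~p1) & p3) -> []~[]((~p3 | ~p1) & p3)), w0
2. ~[]((~p3 | ~p1) & p3), w0   [~->-rule on 1]
3. ~[]~[]((~p3 | ~p1) & p3), w0   [~->-rule on 1]
4. ~((~p3 | ~p1) & p3), w1   [~[]-rule on 2: fresh world w1, w0Rw1]
5. ~p3, w1   [~&-rule on 4 (branches; this branch)]
6. []((~p3 | ~p1) & p3), w2   [~[]-rule on 3: fresh world w2, w0Rw2]
7. (~p3 | ~p1) & p3, w2   [[]-rule on 6 via w2Rw2]
8. ~p3 | ~p1, w2   [&-rule on 7]
9. p3, w2   [&-rule on 7]
10. ~p1, w2   [|-rule on 8 (branches; this branch)]
Accessibility: w0Rw0, w0Rw1, w0Rw2, w1Rw1, w2Rw2
Complete open branch: countermodel on an S4-frame, so not valid in S4, nor in K, T (the same frame is also a K-frame and a T-frame).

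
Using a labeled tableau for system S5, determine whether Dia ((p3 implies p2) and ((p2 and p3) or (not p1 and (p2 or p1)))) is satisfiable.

Satisfiable (open branch found)

1. Dia ((p3 implies p2) and ((p2 and p3) or (not p1 and (p2 or p1)))), u
2. (p3 implies p2) and ((p2 and p3) or (not p1 and (p2 or p1))), v   [Dia-rule on 1: fresh world v, uRv]
3. p3 implies p2, v   [and-rule on 2]
4. (p2 and p3) or (not p1 and (p2 or p1)), v   [and-rule on 2]
5. p2, v   [implies-rule on 3 (branches; this branch)]
6. not p1 and (p2 or p1), v   [or-rule on 4 (branches; this branch)]
7. not p1, v   [and-rule on 6]
8. p2 or p1, v   [and-rule on 6]
Accessibility: uRu, uRv, vRu, vRv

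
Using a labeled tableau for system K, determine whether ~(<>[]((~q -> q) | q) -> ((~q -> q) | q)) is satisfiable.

1. ~(<>[]((~q -> q) | q) -> ((~q -> q) | q)), 0
2. <>[]((~q -> q) | q), 0   [~->-rule on 1]
3. ~((~q -> q) | q), 0   [~->-rule on 1]
4. ~(~q -> q), 0   [~|-rule on 3]
5. ~q, 0   [~|-rule on 3]
6. []((~q -> q) | q), 1   [<>-rule on 2: fresh world 1, 0R1]
Accessibility: 0R1

Satisfiable (open branch found)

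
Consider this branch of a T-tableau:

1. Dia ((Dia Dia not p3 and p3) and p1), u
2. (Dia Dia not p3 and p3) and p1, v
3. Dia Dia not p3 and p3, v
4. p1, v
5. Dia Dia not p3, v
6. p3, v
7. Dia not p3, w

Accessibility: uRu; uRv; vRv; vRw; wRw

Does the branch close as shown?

Open

No world carries both an atom and its negation.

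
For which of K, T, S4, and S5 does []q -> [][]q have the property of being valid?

T-tableau for the negation ~([]q -> [][]q):
1. ~([]q -> [][]q), 0
2. []q, 0
3. ~[][]q, 0
4. q, 0
5. ~[]q, 1
6. q, 1
7. ~q, 2
Accessibility: 0R0, 0R1, 1R1, 1R2, 2R2
Complete open branch: countermodel on a T-frame, so not valid in T, nor in K (the same frame is also a K-frame).
S4-tableau for the negation ~([]q -> [][]q):
1. ~([]q -> [][]q), 0
2. []q, 0
3. ~[][]q, 0
4. q, 0
5. ~[]q, 1
6. q, 1
7. ~q, 2
8. q, 2
Accessibility: 0R0, 0R1, 0R2, 1R1, 1R2, 2R2
Branch closes: q and ~q both at 2.
Every branch closes (one shown): valid in S4, hence also in S5 (every theorem of S4 is a theorem of S5).

S4, S5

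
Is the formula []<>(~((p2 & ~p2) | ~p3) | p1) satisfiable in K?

1. []<>(~((p2 & ~p2) | ~p3) | p1), w0

Yes, satisfiable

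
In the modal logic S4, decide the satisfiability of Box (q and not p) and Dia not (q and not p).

1. Box (q and not p) and Dia not (q and not p), u
2. Box (q and not p), u   [and-rule on 1]
3. Dia not (q and not p), u   [and-rule on 1]
4. q and not p, u   [Box-rule on 2 via uRu]
5. q, u   [and-rule on 4]
6. not p, u   [and-rule on 4]
7. not (q and not p), v   [Dia-rule on 3: fresh world v, uRv]
8. q and not p, v   [Box-rule on 2 via uRv]
9. q, v   [and-rule on 8]
10. not p, v   [and-rule on 8]
11. p, v   [neg-and-rule on 7 (branches; this branch)]
Accessibility: uRu, uRv, vRv
Branch closes: p and not p both at v.
Every branch closes; the branch above is one of them.

No, unsatisfiable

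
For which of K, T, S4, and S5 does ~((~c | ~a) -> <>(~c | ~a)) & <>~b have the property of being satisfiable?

K

T-tableau for the formula:
1. ~((~c | ~a) -> <>(~c | ~a)) & <>~b, w0
2. ~((~c | ~a) -> <>(~c | ~a)), w0
3. <>~b, w0
4. ~c | ~a, w0
5. ~<>(~c | ~a), w0
6. ~(~c | ~a), w0
7. c, w0
8. a, w0
9. ~a, w0
Accessibility: w0Rw0
Branch closes: a and ~a both at w0.
Every branch closes (one shown): unsatisfiable in T, hence also in S4, S5 (every S4/S5-frame is a T-frame).
K-tableau for the formula:
1. ~((~c | ~a) -> <>(~c | ~a)) & <>~b, w0
2. ~((~c | ~a) -> <>(~c | ~a)), w0
3. <>~b, w0
4. ~c | ~a, w0
5. ~<>(~c | ~a), w0
6. ~a, w0
7. ~b, w1
8. ~(~c | ~a), w1
9. c, w1
10. a, w1
Accessibility: w0Rw1
Complete open branch: satisfiable in K.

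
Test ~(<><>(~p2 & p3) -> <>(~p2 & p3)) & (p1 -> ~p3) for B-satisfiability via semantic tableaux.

Yes, satisfiable

1. ~(<><>(~p2 & p3) -> <>(~p2 & p3)) & (p1 -> ~p3), w0
2. ~(<><>(~p2 & p3) -> <>(~p2 & p3)), w0   [&-rule on 1]
3. p1 -> ~p3, w0   [&-rule on 1]
4. <><>(~p2 & p3), w0   [~->-rule on 2]
5. ~<>(~p2 & p3), w0   [~->-rule on 2]
6. ~(~p2 & p3), w0   [~<>-rule on 5 via w0Rw0]
7. ~p3, w0   [->-rule on 3 (branches; this branch)]
8. <>(~p2 & p3), w1   [<>-rule on 4: fresh world w1, w0Rw1]
9. ~(~p2 & p3), w1   [~<>-rule on 5 via w0Rw1]
10. ~p3, w1   [~&-rule on 9 (branches; this branch)]
11. ~p2 & p3, w2   [<>-rule on 8: fresh world w2, w1Rw2]
12. ~p2, w2   [&-rule on 11]
13. p3, w2   [&-rule on 11]
Accessibility: w0Rw0, w0Rw1, w1Rw0, w1Rw1, w1Rw2, w2Rw1, w2Rw2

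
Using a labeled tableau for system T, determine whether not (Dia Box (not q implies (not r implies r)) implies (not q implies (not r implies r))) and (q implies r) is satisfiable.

Yes, satisfiable

1. not (Dia Box (not q implies (not r implies r)) implies (not q implies (not r implies r))) and (q implies r), w0
2. not (Dia Box (not q implies (not r implies r)) implies (not q implies (not r implies r))), w0
3. q implies r, w0
4. Dia Box (not q implies (not r implies r)), w0
5. not (not q implies (not r implies r)), w0
6. not q, w0
7. not (not r implies r), w0
8. not r, w0
9. Box (not q implies (not r implies r)), w1
10. not q implies (not r implies r), w1
11. not r implies r, w1
12. r, w1
Accessibility: w0Rw0, w0Rw1, w1Rw1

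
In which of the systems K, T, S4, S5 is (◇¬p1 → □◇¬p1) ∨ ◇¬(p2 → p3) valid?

S4-tableau for the negation ¬((◇¬p1 → □◇¬p1) ∨ ◇¬(p2 → p3)):
1. ¬((◇¬p1 → □◇¬p1) ∨ ◇¬(p2 → p3)), w0
2. ¬(◇¬p1 → □◇¬p1), w0
3. ¬◇¬(p2 → p3), w0
4. ◇¬p1, w0
5. ¬□◇¬p1, w0
6. p2 → p3, w0
7. p3, w0
8. ¬p1, w1
9. p2 → p3, w1
10. p3, w1
11. ¬◇¬p1, w2
12. p2 → p3, w2
13. p1, w2
14. p3, w2
Accessibility: w0Rw0, w0Rw1, w0Rw2, w1Rw1, w2Rw2
Complete open branch: countermodel on an S4-frame, so not valid in S4, nor in K, T (the same frame is also a K-frame and a T-frame).
S5-tableau for the negation ¬((◇¬p1 → □◇¬p1) ∨ ◇¬(p2 → p3)):
1. ¬((◇¬p1 → □◇¬p1) ∨ ◇¬(p2 → p3)), w0
2. ¬(◇¬p1 → □◇¬p1), w0
3. ¬◇¬(p2 → p3), w0
4. ◇¬p1, w0
5. ¬□◇¬p1, w0
6. p2 → p3, w0
7. p3, w0
8. ¬p1, w1
9. p2 → p3, w1
10. p3, w1
11. ¬◇¬p1, w2
12. p2 → p3, w2
13. p1, w0
14. p1, w1
Accessibility: w0Rw0, w0Rw1, w0Rw2, w1Rw0, w1Rw1, w1Rw2, w2Rw0, w2Rw1, w2Rw2
Branch closes: p1 and ¬p1 both at w1.
Every branch closes (one shown): valid in S5.

S5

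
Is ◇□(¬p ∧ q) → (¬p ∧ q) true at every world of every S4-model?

Invalid (countermodel exists)

Tableau for the negation ¬(◇□(¬p ∧ q) → (¬p ∧ q)):
1. ¬(◇□(¬p ∧ q) → (¬p ∧ q)), 0
2. ◇□(¬p ∧ q), 0
3. ¬(¬p ∧ q), 0
4. ¬q, 0
5. □(¬p ∧ q), 1
6. ¬p ∧ q, 1
7. ¬p, 1
8. q, 1
Accessibility: 0R0, 0R1, 1R1
The negation has an open branch (countermodel exists).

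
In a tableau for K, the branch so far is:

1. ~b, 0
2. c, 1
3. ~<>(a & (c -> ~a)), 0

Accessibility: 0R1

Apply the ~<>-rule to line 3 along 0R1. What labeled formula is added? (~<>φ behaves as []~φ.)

~<>φ behaves as []~φ: propagate the negated body to each accessible world.

~(a & (c -> ~a)), 1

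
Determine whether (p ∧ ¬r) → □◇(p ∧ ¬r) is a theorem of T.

Tableau for the negation ¬((p ∧ ¬r) → □◇(p ∧ ¬r)):
1. ¬((p ∧ ¬r) → □◇(p ∧ ¬r)), u
2. p ∧ ¬r, u
3. ¬□◇(p ∧ ¬r), u
4. p, u
5. ¬r, u
6. ¬◇(p ∧ ¬r), v
7. ¬(p ∧ ¬r), v
8. r, v
Accessibility: uRu, uRv, vRv
The negation has an open branch (countermodel exists).

No, not valid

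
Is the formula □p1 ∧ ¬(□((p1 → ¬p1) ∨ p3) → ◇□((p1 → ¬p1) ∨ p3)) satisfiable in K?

Satisfiable (open branch found)

1. □p1 ∧ ¬(□((p1 → ¬p1) ∨ p3) → ◇□((p1 → ¬p1) ∨ p3)), 0
2. □p1, 0
3. ¬(□((p1 → ¬p1) ∨ p3) → ◇□((p1 → ¬p1) ∨ p3)), 0
4. □((p1 → ¬p1) ∨ p3), 0
5. ¬◇□((p1 → ¬p1) ∨ p3), 0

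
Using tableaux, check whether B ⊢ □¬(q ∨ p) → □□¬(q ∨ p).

Tableau for the negation ¬(□¬(q ∨ p) → □□¬(q ∨ p)):
1. ¬(□¬(q ∨ p) → □□¬(q ∨ p)), 0
2. □¬(q ∨ p), 0
3. ¬□□¬(q ∨ p), 0
4. ¬(q ∨ p), 0
5. ¬q, 0
6. ¬p, 0
7. ¬□¬(q ∨ p), 1
8. ¬(q ∨ p), 1
9. ¬q, 1
10. ¬p, 1
11. q ∨ p, 2
12. p, 2
Accessibility: 0R0, 0R1, 1R0, 1R1, 1R2, 2R1, 2R2
The negation has an open branch (countermodel exists).

No, not valid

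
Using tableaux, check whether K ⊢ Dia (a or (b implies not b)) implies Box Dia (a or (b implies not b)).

No, not valid

Tableau for the negation not (Dia (a or (b implies not b)) implies Box Dia (a or (b implies not b))):
1. not (Dia (a or (b implies not b)) implies Box Dia (a or (b implies not b))), w0
2. Dia (a or (b implies not b)), w0   [neg-implies-rule on 1]
3. not Box Dia (a or (b implies not b)), w0   [neg-implies-rule on 1]
4. a or (b implies not b), w1   [Dia-rule on 2: fresh world w1, w0Rw1]
5. b implies not b, w1   [or-rule on 4 (branches; this branch)]
6. not b, w1   [implies-rule on 5 (branches; this branch)]
7. not Dia (a or (b implies not b)), w2   [neg-Box-rule on 3: fresh world w2, w0Rw2]
Accessibility: w0Rw1, w0Rw2
The negation has an open branch (countermodel exists).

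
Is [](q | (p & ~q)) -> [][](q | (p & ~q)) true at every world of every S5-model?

Valid in S5

Tableau for the negation ~([](q | (p & ~q)) -> [][](q | (p & ~q))):
1. ~([](q | (p & ~q)) -> [][](q | (p & ~q))), 0
2. [](q | (p & ~q)), 0
3. ~[][](q | (p & ~q)), 0
4. q | (p & ~q), 0
5. p & ~q, 0
6. p, 0
7. ~q, 0
8. ~[](q | (p & ~q)), 1
9. q | (p & ~q), 1
10. p & ~q, 1
11. p, 1
12. ~q, 1
13. ~(q | (p & ~q)), 2
14. ~q, 2
15. ~(p & ~q), 2
16. q | (p & ~q), 2
17. ~p, 2
18. p & ~q, 2
19. p, 2
Accessibility: 0R0, 0R1, 0R2, 1R0, 1R1, 1R2, 2R0, 2R1, 2R2
Branch closes: p and ~p both at 2.
Every branch of the negation's tableau closes; the branch above is one of them.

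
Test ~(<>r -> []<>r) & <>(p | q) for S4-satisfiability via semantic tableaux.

1. ~(<>r -> []<>r) & <>(p | q), w0
2. ~(<>r -> []<>r), w0   [&-rule on 1]
3. <>(p | q), w0   [&-rule on 1]
4. <>r, w0   [~->-rule on 2]
5. ~[]<>r, w0   [~->-rule on 2]
6. p | q, w1   [<>-rule on 3: fresh world w1, w0Rw1]
7. q, w1   [|-rule on 6 (branches; this branch)]
8. r, w2   [<>-rule on 4: fresh world w2, w0Rw2]
9. ~<>r, w3   [~[]-rule on 5: fresh world w3, w0Rw3]
10. ~r, w3   [~<>-rule on 9 via w3Rw3]
Accessibility: w0Rw0, w0Rw1, w0Rw2, w0Rw3, w1Rw1, w2Rw2, w3Rw3

Satisfiable (open branch found)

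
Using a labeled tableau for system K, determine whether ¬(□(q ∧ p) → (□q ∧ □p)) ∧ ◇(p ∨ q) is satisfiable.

No, unsatisfiable

1. ¬(□(q ∧ p) → (□q ∧ □p)) ∧ ◇(p ∨ q), u
2. ¬(□(q ∧ p) → (□q ∧ □p)), u
3. ◇(p ∨ q), u
4. □(q ∧ p), u
5. ¬(□q ∧ □p), u
6. ¬□p, u
7. p ∨ q, v
8. q ∧ p, v
9. q, v
10. p, v
11. ¬p, w
12. q ∧ p, w
13. q, w
14. p, w
Accessibility: uRv, uRw
Branch closes: p and ¬p both at w.
All branches of the tableau close; one closing branch shown above.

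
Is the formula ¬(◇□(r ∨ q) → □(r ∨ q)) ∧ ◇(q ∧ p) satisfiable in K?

Satisfiable

1. ¬(◇□(r ∨ q) → □(r ∨ q)) ∧ ◇(q ∧ p), w0
2. ¬(◇□(r ∨ q) → □(r ∨ q)), w0
3. ◇(q ∧ p), w0
4. ◇□(r ∨ q), w0
5. ¬□(r ∨ q), w0
6. q ∧ p, w1
7. q, w1
8. p, w1
9. □(r ∨ q), w2
10. ¬(r ∨ q), w3
11. ¬r, w3
12. ¬q, w3
Accessibility: w0Rw1, w0Rw2, w0Rw3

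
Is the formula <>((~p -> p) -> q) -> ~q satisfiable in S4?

1. <>((~p -> p) -> q) -> ~q, 0
2. ~q, 0   [->-rule on 1 (branches; this branch)]
Accessibility: 0R0

Satisfiable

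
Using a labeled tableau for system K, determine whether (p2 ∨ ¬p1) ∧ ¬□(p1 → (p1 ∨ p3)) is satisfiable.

1. (p2 ∨ ¬p1) ∧ ¬□(p1 → (p1 ∨ p3)), u
2. p2 ∨ ¬p1, u   [∧-rule on 1]
3. ¬□(p1 → (p1 ∨ p3)), u   [∧-rule on 1]
4. ¬p1, u   [∨-rule on 2 (branches; this branch)]
5. ¬(p1 → (p1 ∨ p3)), v   [¬□-rule on 3: fresh world v, uRv]
6. p1, v   [¬→-rule on 5]
7. ¬(p1 ∨ p3), v   [¬→-rule on 5]
8. ¬p1, v   [¬∨-rule on 7]
9. ¬p3, v   [¬∨-rule on 7]
Accessibility: uRv
Branch closes: p1 and ¬p1 both at v.
All branches of the tableau close; one closing branch shown above.

No, unsatisfiable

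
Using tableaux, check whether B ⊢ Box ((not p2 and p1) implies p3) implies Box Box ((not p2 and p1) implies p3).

Not valid

Tableau for the negation not (Box ((not p2 and p1) implies p3) implies Box Box ((not p2 and p1) implies p3)):
1. not (Box ((not p2 and p1) implies p3) implies Box Box ((not p2 and p1) implies p3)), 0
2. Box ((not p2 and p1) implies p3), 0
3. not Box Box ((not p2 and p1) implies p3), 0
4. (not p2 and p1) implies p3, 0
5. p3, 0
6. not Box ((not p2 and p1) implies p3), 1
7. (not p2 and p1) implies p3, 1
8. p3, 1
9. not ((not p2 and p1) implies p3), 2
10. not p2 and p1, 2
11. not p3, 2
12. not p2, 2
13. p1, 2
Accessibility: 0R0, 0R1, 1R0, 1R1, 1R2, 2R1, 2R2
The negation has an open branch (countermodel exists).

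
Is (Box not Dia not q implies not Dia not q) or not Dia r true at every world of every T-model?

Valid in T

Tableau for the negation not ((Box not Dia not q implies not Dia not q) or not Dia r):
1. not ((Box not Dia not q implies not Dia not q) or not Dia r), 0
2. not (Box not Dia not q implies not Dia not q), 0   [neg-or-rule on 1]
3. Dia r, 0   [neg-or-rule on 1]
4. Box not Dia not q, 0   [neg-implies-rule on 2]
5. Dia not q, 0   [neg-implies-rule on 2]
6. not Dia not q, 0   [Box-rule on 4 via 0R0]
7. q, 0   [neg-Dia-rule on 6 via 0R0]
8. r, 1   [Dia-rule on 3: fresh world 1, 0R1]
9. not Dia not q, 1   [Box-rule on 4 via 0R1]
10. q, 1   [neg-Dia-rule on 6 via 0R1]
11. not q, 2   [Dia-rule on 5: fresh world 2, 0R2]
12. not Dia not q, 2   [Box-rule on 4 via 0R2]
13. q, 2   [neg-Dia-rule on 6 via 0R2]
Accessibility: 0R0, 0R1, 0R2, 1R1, 2R2
Branch closes: q and not q both at 2.
Every branch of the negation's tableau closes; the branch above is one of them.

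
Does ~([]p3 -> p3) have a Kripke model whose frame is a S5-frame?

1. ~([]p3 -> p3), u
2. []p3, u   [~->-rule on 1]
3. ~p3, u   [~->-rule on 1]
4. p3, u   [[]-rule on 2 via uRu]
Accessibility: uRu
Branch closes: p3 and ~p3 both at u.
Every branch closes; the branch above is one of them.

Unsatisfiable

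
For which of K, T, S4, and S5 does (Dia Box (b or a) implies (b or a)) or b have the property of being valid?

S5-tableau for the negation not ((Dia Box (b or a) implies (b or a)) or b):
1. not ((Dia Box (b or a) implies (b or a)) or b), 0
2. not (Dia Box (b or a) implies (b or a)), 0
3. not b, 0
4. Dia Box (b or a), 0
5. not (b or a), 0
6. not a, 0
7. Box (b or a), 1
8. b or a, 0
9. b or a, 1
10. a, 0
Accessibility: 0R0, 0R1, 1R0, 1R1
Branch closes: a and not a both at 0.
Every branch closes (one shown): valid in S5.
S4-tableau for the negation not ((Dia Box (b or a) implies (b or a)) or b):
1. not ((Dia Box (b or a) implies (b or a)) or b), 0
2. not (Dia Box (b or a) implies (b or a)), 0
3. not b, 0
4. Dia Box (b or a), 0
5. not (b or a), 0
6. not a, 0
7. Box (b or a), 1
8. b or a, 1
9. a, 1
Accessibility: 0R0, 0R1, 1R1
Complete open branch: countermodel on an S4-frame, so not valid in S4, nor in K, T (the same frame is also a K-frame and a T-frame).

S5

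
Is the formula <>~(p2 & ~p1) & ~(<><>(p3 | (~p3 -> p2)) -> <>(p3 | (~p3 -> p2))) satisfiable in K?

1. <>~(p2 & ~p1) & ~(<><>(p3 | (~p3 -> p2)) -> <>(p3 | (~p3 -> p2))), u
2. <>~(p2 & ~p1), u
3. ~(<><>(p3 | (~p3 -> p2)) -> <>(p3 | (~p3 -> p2))), u
4. <><>(p3 | (~p3 -> p2)), u
5. ~<>(p3 | (~p3 -> p2)), u
6. ~(p2 & ~p1), v
7. ~(p3 | (~p3 -> p2)), v
8. ~p3, v
9. ~(~p3 -> p2), v
10. ~p2, v
11. p1, v
12. <>(p3 | (~p3 -> p2)), w
13. ~(p3 | (~p3 -> p2)), w
14. ~p3, w
15. ~(~p3 -> p2), w
16. ~p2, w
17. p3 | (~p3 -> p2), x
18. ~p3 -> p2, x
19. p2, x
Accessibility: uRv, uRw, wRx

Yes, satisfiable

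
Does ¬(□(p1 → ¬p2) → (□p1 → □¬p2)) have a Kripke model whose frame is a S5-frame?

No, unsatisfiable

1. ¬(□(p1 → ¬p2) → (□p1 → □¬p2)), w0
2. □(p1 → ¬p2), w0
3. ¬(□p1 → □¬p2), w0
4. □p1, w0
5. ¬□¬p2, w0
6. p1 → ¬p2, w0
7. p1, w0
8. ¬p2, w0
9. p2, w1
10. p1 → ¬p2, w1
11. p1, w1
12. ¬p2, w1
Accessibility: w0Rw0, w0Rw1, w1Rw0, w1Rw1
Branch closes: p2 and ¬p2 both at w1.
All branches of the tableau close; one closing branch shown above.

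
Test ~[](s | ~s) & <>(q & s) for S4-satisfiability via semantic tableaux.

Unsatisfiable

1. ~[](s | ~s) & <>(q & s), w0
2. ~[](s | ~s), w0   [&-rule on 1]
3. <>(q & s), w0   [&-rule on 1]
4. ~(s | ~s), w1   [~[]-rule on 2: fresh world w1, w0Rw1]
5. ~s, w1   [~|-rule on 4]
6. s, w1   [~|-rule on 4]
Accessibility: w0Rw0, w0Rw1, w1Rw1
Branch closes: s and ~s both at w1.
(One branch shown.) All branches close.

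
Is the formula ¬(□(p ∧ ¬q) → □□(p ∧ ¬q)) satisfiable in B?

1. ¬(□(p ∧ ¬q) → □□(p ∧ ¬q)), 0
2. □(p ∧ ¬q), 0   [¬→-rule on 1]
3. ¬□□(p ∧ ¬q), 0   [¬→-rule on 1]
4. p ∧ ¬q, 0   [□-rule on 2 via 0R0]
5. p, 0   [∧-rule on 4]
6. ¬q, 0   [∧-rule on 4]
7. ¬□(p ∧ ¬q), 1   [¬□-rule on 3: fresh world 1, 0R1]
8. p ∧ ¬q, 1   [□-rule on 2 via 0R1]
9. p, 1   [∧-rule on 8]
10. ¬q, 1   [∧-rule on 8]
11. ¬(p ∧ ¬q), 2   [¬□-rule on 7: fresh world 2, 1R2]
12. q, 2   [¬∧-rule on 11 (branches; this branch)]
Accessibility: 0R0, 0R1, 1R0, 1R1, 1R2, 2R1, 2R2

Yes, satisfiable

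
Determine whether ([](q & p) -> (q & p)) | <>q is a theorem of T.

Tableau for the negation ~(([](q & p) -> (q & p)) | <>q):
1. ~(([](q & p) -> (q & p)) | <>q), u
2. ~([](q & p) -> (q & p)), u
3. ~<>q, u
4. [](q & p), u
5. ~(q & p), u
6. ~q, u
7. q & p, u
8. q, u
9. p, u
Accessibility: uRu
Branch closes: q and ~q both at u.
All branches of the negation close; one closing branch shown above.

Valid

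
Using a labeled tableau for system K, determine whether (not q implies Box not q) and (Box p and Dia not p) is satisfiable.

1. (not q implies Box not q) and (Box p and Dia not p), 0
2. not q implies Box not q, 0
3. Box p and Dia not p, 0
4. Box p, 0
5. Dia not p, 0
6. Box not q, 0
7. not p, 1
8. p, 1
Accessibility: 0R1
Branch closes: p and not p both at 1.
Every branch closes; the branch above is one of them.

No, unsatisfiable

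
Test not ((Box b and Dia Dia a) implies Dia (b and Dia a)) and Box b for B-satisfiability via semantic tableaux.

1. not ((Box b and Dia Dia a) implies Dia (b and Dia a)) and Box b, 0
2. not ((Box b and Dia Dia a) implies Dia (b and Dia a)), 0
3. Box b, 0
4. Box b and Dia Dia a, 0
5. not Dia (b and Dia a), 0
6. Dia Dia a, 0
7. b, 0
8. not (b and Dia a), 0
9. not Dia a, 0
10. not a, 0
11. Dia a, 1
12. b, 1
13. not (b and Dia a), 1
14. not a, 1
15. not Dia a, 1
16. a, 2
17. not a, 2
Accessibility: 0R0, 0R1, 1R0, 1R1, 1R2, 2R1, 2R2
Branch closes: a and not a both at 2.
All branches of the tableau close; one closing branch shown above.

Unsatisfiable (every branch closes)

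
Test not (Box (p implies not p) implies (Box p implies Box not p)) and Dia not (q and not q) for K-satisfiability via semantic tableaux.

Unsatisfiable

1. not (Box (p implies not p) implies (Box p implies Box not p)) and Dia not (q and not q), 0
2. not (Box (p implies not p) implies (Box p implies Box not p)), 0   [and-rule on 1]
3. Dia not (q and not q), 0   [and-rule on 1]
4. Box (p implies not p), 0   [neg-implies-rule on 2]
5. not (Box p implies Box not p), 0   [neg-implies-rule on 2]
6. Box p, 0   [neg-implies-rule on 5]
7. not Box not p, 0   [neg-implies-rule on 5]
8. not (q and not q), 1   [Dia-rule on 3: fresh world 1, 0R1]
9. p implies not p, 1   [Box-rule on 4 via 0R1]
10. p, 1   [Box-rule on 6 via 0R1]
11. q, 1   [neg-and-rule on 8 (branches; this branch)]
12. not p, 1   [implies-rule on 9 (branches; this branch)]
Accessibility: 0R1
Branch closes: p and not p both at 1.
Every branch closes; the branch above is one of them.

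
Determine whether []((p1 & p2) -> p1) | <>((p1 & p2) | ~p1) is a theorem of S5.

Tableau for the negation ~([]((p1 & p2) -> p1) | <>((p1 & p2) | ~p1)):
1. ~([]((p1 & p2) -> p1) | <>((p1 & p2) | ~p1)), w0
2. ~[]((p1 & p2) -> p1), w0
3. ~<>((p1 & p2) | ~p1), w0
4. ~((p1 & p2) | ~p1), w0
5. ~(p1 & p2), w0
6. p1, w0
7. ~p2, w0
8. ~((p1 & p2) -> p1), w1
9. p1 & p2, w1
10. ~p1, w1
11. p1, w1
12. p2, w1
Accessibility: w0Rw0, w0Rw1, w1Rw0, w1Rw1
Branch closes: p1 and ~p1 both at w1.
All branches of the negation close; one closing branch shown above.

Yes, valid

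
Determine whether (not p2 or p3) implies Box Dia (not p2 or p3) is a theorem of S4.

Tableau for the negation not ((not p2 or p3) implies Box Dia (not p2 or p3)):
1. not ((not p2 or p3) implies Box Dia (not p2 or p3)), u
2. not p2 or p3, u
3. not Box Dia (not p2 or p3), u
4. p3, u
5. not Dia (not p2 or p3), v
6. not (not p2 or p3), v
7. p2, v
8. not p3, v
Accessibility: uRu, uRv, vRv
The negation has an open branch (countermodel exists).

No, not valid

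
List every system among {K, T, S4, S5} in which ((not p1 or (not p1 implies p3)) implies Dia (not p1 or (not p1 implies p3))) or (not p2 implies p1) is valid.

T, S4, S5

T-tableau for the negation not (((not p1 or (not p1 implies p3)) implies Dia (not p1 or (not p1 implies p3))) or (not p2 implies p1)):
1. not (((not p1 or (not p1 implies p3)) implies Dia (not p1 or (not p1 implies p3))) or (not p2 implies p1)), u
2. not ((not p1 or (not p1 implies p3)) implies Dia (not p1 or (not p1 implies p3))), u
3. not (not p2 implies p1), u
4. not p1 or (not p1 implies p3), u
5. not Dia (not p1 or (not p1 implies p3)), u
6. not p2, u
7. not p1, u
8. not (not p1 or (not p1 implies p3)), u
9. p1, u
10. not (not p1 implies p3), u
Accessibility: uRu
Branch closes: p1 and not p1 both at u.
Every branch closes (one shown): valid in T, hence also in S4, S5 (every theorem of T is a theorem of S4 and S5).
K-tableau for the negation not (((not p1 or (not p1 implies p3)) implies Dia (not p1 or (not p1 implies p3))) or (not p2 implies p1)):
1. not (((not p1 or (not p1 implies p3)) implies Dia (not p1 or (not p1 implies p3))) or (not p2 implies p1)), u
2. not ((not p1 or (not p1 implies p3)) implies Dia (not p1 or (not p1 implies p3))), u
3. not (not p2 implies p1), u
4. not p1 or (not p1 implies p3), u
5. not Dia (not p1 or (not p1 implies p3)), u
6. not p2, u
7. not p1, u
8. not p1 implies p3, u
9. p3, u
Complete open branch: countermodel on a K-frame, so not valid in K.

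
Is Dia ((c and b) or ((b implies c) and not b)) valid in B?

Not valid

Tableau for the negation not Dia ((c and b) or ((b implies c) and not b)):
1. not Dia ((c and b) or ((b implies c) and not b)), u
2. not ((c and b) or ((b implies c) and not b)), u
3. not (c and b), u
4. not ((b implies c) and not b), u
5. not c, u
6. b, u
Accessibility: uRu
The negation has an open branch (countermodel exists).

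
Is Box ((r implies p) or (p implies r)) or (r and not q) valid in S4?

Tableau for the negation not (Box ((r implies p) or (p implies r)) or (r and not q)):
1. not (Box ((r implies p) or (p implies r)) or (r and not q)), w0
2. not Box ((r implies p) or (p implies r)), w0   [neg-or-rule on 1]
3. not (r and not q), w0   [neg-or-rule on 1]
4. q, w0   [neg-and-rule on 3 (branches; this branch)]
5. not ((r implies p) or (p implies r)), w1   [neg-Box-rule on 2: fresh world w1, w0Rw1]
6. not (r implies p), w1   [neg-or-rule on 5]
7. not (p implies r), w1   [neg-or-rule on 5]
8. r, w1   [neg-implies-rule on 6]
9. not p, w1   [neg-implies-rule on 6]
10. p, w1   [neg-implies-rule on 7]
11. not r, w1   [neg-implies-rule on 7]
Accessibility: w0Rw0, w0Rw1, w1Rw1
Branch closes: p and not p both at w1.
Every branch of the negation's tableau closes; the branch above is one of them.

Valid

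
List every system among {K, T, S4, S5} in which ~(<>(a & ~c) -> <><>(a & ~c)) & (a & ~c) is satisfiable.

K

K-tableau for the formula:
1. ~(<>(a & ~c) -> <><>(a & ~c)) & (a & ~c), u
2. ~(<>(a & ~c) -> <><>(a & ~c)), u   [&-rule on 1]
3. a & ~c, u   [&-rule on 1]
4. <>(a & ~c), u   [~->-rule on 2]
5. ~<><>(a & ~c), u   [~->-rule on 2]
6. a, u   [&-rule on 3]
7. ~c, u   [&-rule on 3]
8. a & ~c, v   [<>-rule on 4: fresh world v, uRv]
9. a, v   [&-rule on 8]
10. ~c, v   [&-rule on 8]
11. ~<>(a & ~c), v   [~<>-rule on 5 via uRv]
Accessibility: uRv
Complete open branch: satisfiable in K.
T-tableau for the formula:
1. ~(<>(a & ~c) -> <><>(a & ~c)) & (a & ~c), u
2. ~(<>(a & ~c) -> <><>(a & ~c)), u   [&-rule on 1]
3. a & ~c, u   [&-rule on 1]
4. <>(a & ~c), u   [~->-rule on 2]
5. ~<><>(a & ~c), u   [~->-rule on 2]
6. a, u   [&-rule on 3]
7. ~c, u   [&-rule on 3]
8. ~<>(a & ~c), u   [~<>-rule on 5 via uRu]
9. ~(a & ~c), u   [~<>-rule on 8 via uRu]
10. c, u   [~&-rule on 9 (branches; this branch)]
Accessibility: uRu
Branch closes: c and ~c both at u.
Every branch closes (one shown): unsatisfiable in T, hence also in S4, S5 (every S4/S5-frame is a T-frame).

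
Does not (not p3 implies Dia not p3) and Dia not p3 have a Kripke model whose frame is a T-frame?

1. not (not p3 implies Dia not p3) and Dia not p3, u
2. not (not p3 implies Dia not p3), u
3. Dia not p3, u
4. not p3, u
5. not Dia not p3, u
6. p3, u
Accessibility: uRu
Branch closes: p3 and not p3 both at u.
Every branch closes; the branch above is one of them.

Unsatisfiable (every branch closes)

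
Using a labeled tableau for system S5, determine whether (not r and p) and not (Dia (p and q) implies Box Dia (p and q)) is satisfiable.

1. (not r and p) and not (Dia (p and q) implies Box Dia (p and q)), 0
2. not r and p, 0
3. not (Dia (p and q) implies Box Dia (p and q)), 0
4. not r, 0
5. p, 0
6. Dia (p and q), 0
7. not Box Dia (p and q), 0
8. p and q, 1
9. p, 1
10. q, 1
11. not Dia (p and q), 2
12. not (p and q), 0
13. not (p and q), 1
14. not (p and q), 2
15. not q, 0
16. not q, 1
Accessibility: 0R0, 0R1, 0R2, 1R0, 1R1, 1R2, 2R0, 2R1, 2R2
Branch closes: q and not q both at 1.
All branches of the tableau close; one closing branch shown above.

Unsatisfiable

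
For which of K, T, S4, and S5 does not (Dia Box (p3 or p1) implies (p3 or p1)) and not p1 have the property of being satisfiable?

K, T, S4

S4-tableau for the formula:
1. not (Dia Box (p3 or p1) implies (p3 or p1)) and not p1, w0
2. not (Dia Box (p3 or p1) implies (p3 or p1)), w0
3. not p1, w0
4. Dia Box (p3 or p1), w0
5. not (p3 or p1), w0
6. not p3, w0
7. Box (p3 or p1), w1
8. p3 or p1, w1
9. p1, w1
Accessibility: w0Rw0, w0Rw1, w1Rw1
Complete open branch: satisfiable in S4, hence also in K, T (this S4-model is also a K-model and a T-model).
S5-tableau for the formula:
1. not (Dia Box (p3 or p1) implies (p3 or p1)) and not p1, w0
2. not (Dia Box (p3 or p1) implies (p3 or p1)), w0
3. not p1, w0
4. Dia Box (p3 or p1), w0
5. not (p3 or p1), w0
6. not p3, w0
7. Box (p3 or p1), w1
8. p3 or p1, w0
9. p3 or p1, w1
10. p1, w0
Accessibility: w0Rw0, w0Rw1, w1Rw0, w1Rw1
Branch closes: p1 and not p1 both at w0.
Every branch closes (one shown): unsatisfiable in S5.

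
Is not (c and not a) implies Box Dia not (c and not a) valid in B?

Yes, valid

Tableau for the negation not (not (c and not a) implies Box Dia not (c and not a)):
1. not (not (c and not a) implies Box Dia not (c and not a)), u
2. not (c and not a), u   [neg-implies-rule on 1]
3. not Box Dia not (c and not a), u   [neg-implies-rule on 1]
4. a, u   [neg-and-rule on 2 (branches; this branch)]
5. not Dia not (c and not a), v   [neg-Box-rule on 3: fresh world v, uRv]
6. c and not a, u   [neg-Dia-rule on 5 via vRu]
7. c, u   [and-rule on 6]
8. not a, u   [and-rule on 6]
Accessibility: uRu, uRv, vRu, vRv
Branch closes: a and not a both at u.
Every branch of the negation's tableau closes; the branch above is one of them.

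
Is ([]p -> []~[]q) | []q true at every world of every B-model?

Tableau for the negation ~(([]p -> []~[]q) | []q):
1. ~(([]p -> []~[]q) | []q), u
2. ~([]p -> []~[]q), u
3. ~[]q, u
4. []p, u
5. ~[]~[]q, u
6. p, u
7. ~q, v
8. p, v
9. []q, w
10. p, w
11. q, u
12. q, w
Accessibility: uRu, uRv, uRw, vRu, vRv, wRu, wRw
The negation has an open branch (countermodel exists).

Not valid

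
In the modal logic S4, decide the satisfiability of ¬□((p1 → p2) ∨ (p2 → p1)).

Unsatisfiable (every branch closes)

1. ¬□((p1 → p2) ∨ (p2 → p1)), u
2. ¬((p1 → p2) ∨ (p2 → p1)), v
3. ¬(p1 → p2), v
4. ¬(p2 → p1), v
5. p1, v
6. ¬p2, v
7. p2, v
8. ¬p1, v
Accessibility: uRu, uRv, vRv
Branch closes: p2 and ¬p2 both at v.
All branches of the tableau close; one closing branch shown above.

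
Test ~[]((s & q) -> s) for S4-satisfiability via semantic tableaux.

1. ~[]((s & q) -> s), w0
2. ~((s & q) -> s), w1
3. s & q, w1
4. ~s, w1
5. s, w1
6. q, w1
Accessibility: w0Rw0, w0Rw1, w1Rw1
Branch closes: s and ~s both at w1.
All branches of the tableau close; one closing branch shown above.

No, unsatisfiable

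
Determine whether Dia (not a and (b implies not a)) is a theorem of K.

Tableau for the negation not Dia (not a and (b implies not a)):
1. not Dia (not a and (b implies not a)), u
The negation has an open branch (countermodel exists).

Not valid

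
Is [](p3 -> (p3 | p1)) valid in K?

Valid in K

Tableau for the negation ~[](p3 -> (p3 | p1)):
1. ~[](p3 -> (p3 | p1)), w0
2. ~(p3 -> (p3 | p1)), w1   [~[]-rule on 1: fresh world w1, w0Rw1]
3. p3, w1   [~->-rule on 2]
4. ~(p3 | p1), w1   [~->-rule on 2]
5. ~p3, w1   [~|-rule on 4]
6. ~p1, w1   [~|-rule on 4]
Accessibility: w0Rw1
Branch closes: p3 and ~p3 both at w1.
All branches of the negation close; one closing branch shown above.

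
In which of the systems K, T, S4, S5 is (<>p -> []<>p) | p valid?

S5

S5-tableau for the negation ~((<>p -> []<>p) | p):
1. ~((<>p -> []<>p) | p), u
2. ~(<>p -> []<>p), u
3. ~p, u
4. <>p, u
5. ~[]<>p, u
6. p, v
7. ~<>p, w
8. ~p, v
Accessibility: uRu, uRv, uRw, vRu, vRv, vRw, wRu, wRv, wRw
Branch closes: p and ~p both at v.
Every branch closes (one shown): valid in S5.
S4-tableau for the negation ~((<>p -> []<>p) | p):
1. ~((<>p -> []<>p) | p), u
2. ~(<>p -> []<>p), u
3. ~p, u
4. <>p, u
5. ~[]<>p, u
6. p, v
7. ~<>p, w
8. ~p, w
Accessibility: uRu, uRv, uRw, vRv, wRw
Complete open branch: countermodel on an S4-frame, so not valid in S4, nor in K, T (the same frame is also a K-frame and a T-frame).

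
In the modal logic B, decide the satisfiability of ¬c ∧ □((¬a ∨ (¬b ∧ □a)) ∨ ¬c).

1. ¬c ∧ □((¬a ∨ (¬b ∧ □a)) ∨ ¬c), 0
2. ¬c, 0   [∧-rule on 1]
3. □((¬a ∨ (¬b ∧ □a)) ∨ ¬c), 0   [∧-rule on 1]
4. (¬a ∨ (¬b ∧ □a)) ∨ ¬c, 0   [□-rule on 3 via 0R0]
Accessibility: 0R0

Satisfiable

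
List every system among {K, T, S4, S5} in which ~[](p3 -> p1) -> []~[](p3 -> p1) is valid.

S4-tableau for the negation ~(~[](p3 -> p1) -> []~[](p3 -> p1)):
1. ~(~[](p3 -> p1) -> []~[](p3 -> p1)), 0
2. ~[](p3 -> p1), 0   [~->-rule on 1]
3. ~[]~[](p3 -> p1), 0   [~->-rule on 1]
4. ~(p3 -> p1), 1   [~[]-rule on 2: fresh world 1, 0R1]
5. p3, 1   [~->-rule on 4]
6. ~p1, 1   [~->-rule on 4]
7. [](p3 -> p1), 2   [~[]-rule on 3: fresh world 2, 0R2]
8. p3 -> p1, 2   [[]-rule on 7 via 2R2]
9. p1, 2   [->-rule on 8 (branches; this branch)]
Accessibility: 0R0, 0R1, 0R2, 1R1, 2R2
Complete open branch: countermodel on an S4-frame, so not valid in S4, nor in K, T (the same frame is also a K-frame and a T-frame).
S5-tableau for the negation ~(~[](p3 -> p1) -> []~[](p3 -> p1)):
1. ~(~[](p3 -> p1) -> []~[](p3 -> p1)), 0
2. ~[](p3 -> p1), 0   [~->-rule on 1]
3. ~[]~[](p3 -> p1), 0   [~->-rule on 1]
4. ~(p3 -> p1), 1   [~[]-rule on 2: fresh world 1, 0R1]
5. p3, 1   [~->-rule on 4]
6. ~p1, 1   [~->-rule on 4]
7. [](p3 -> p1), 2   [~[]-rule on 3: fresh world 2, 0R2]
8. p3 -> p1, 0   [[]-rule on 7 via 2R0]
9. p3 -> p1, 1   [[]-rule on 7 via 2R1]
10. p3 -> p1, 2   [[]-rule on 7 via 2R2]
11. p1, 0   [->-rule on 8 (branches; this branch)]
12. p1, 1   [->-rule on 9 (branches; this branch)]
Accessibility: 0R0, 0R1, 0R2, 1R0, 1R1, 1R2, 2R0, 2R1, 2R2
Branch closes: p1 and ~p1 both at 1.
Every branch closes (one shown): valid in S5.

S5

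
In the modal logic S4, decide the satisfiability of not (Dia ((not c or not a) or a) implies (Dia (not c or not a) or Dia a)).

1. not (Dia ((not c or not a) or a) implies (Dia (not c or not a) or Dia a)), u
2. Dia ((not c or not a) or a), u   [neg-implies-rule on 1]
3. not (Dia (not c or not a) or Dia a), u   [neg-implies-rule on 1]
4. not Dia (not c or not a), u   [neg-or-rule on 3]
5. not Dia a, u   [neg-or-rule on 3]
6. not (not c or not a), u   [neg-Dia-rule on 4 via uRu]
7. c, u   [neg-or-rule on 6]
8. a, u   [neg-or-rule on 6]
9. not a, u   [neg-Dia-rule on 5 via uRu]
Accessibility: uRu
Branch closes: a and not a both at u.
(One branch shown.) All branches close.

Unsatisfiable (every branch closes)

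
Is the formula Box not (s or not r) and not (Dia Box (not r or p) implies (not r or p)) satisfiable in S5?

1. Box not (s or not r) and not (Dia Box (not r or p) implies (not r or p)), w0
2. Box not (s or not r), w0
3. not (Dia Box (not r or p) implies (not r or p)), w0
4. Dia Box (not r or p), w0
5. not (not r or p), w0
6. r, w0
7. not p, w0
8. not (s or not r), w0
9. not s, w0
10. Box (not r or p), w1
11. not (s or not r), w1
12. not s, w1
13. r, w1
14. not r or p, w0
15. not r or p, w1
16. p, w0
Accessibility: w0Rw0, w0Rw1, w1Rw0, w1Rw1
Branch closes: p and not p both at w0.
Every branch closes; the branch above is one of them.

No, unsatisfiable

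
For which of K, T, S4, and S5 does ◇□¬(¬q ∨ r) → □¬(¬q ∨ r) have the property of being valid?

S4-tableau for the negation ¬(◇□¬(¬q ∨ r) → □¬(¬q ∨ r)):
1. ¬(◇□¬(¬q ∨ r) → □¬(¬q ∨ r)), w0
2. ◇□¬(¬q ∨ r), w0   [¬→-rule on 1]
3. ¬□¬(¬q ∨ r), w0   [¬→-rule on 1]
4. □¬(¬q ∨ r), w1   [◇-rule on 2: fresh world w1, w0Rw1]
5. ¬(¬q ∨ r), w1   [□-rule on 4 via w1Rw1]
6. q, w1   [¬∨-rule on 5]
7. ¬r, w1   [¬∨-rule on 5]
8. ¬q ∨ r, w2   [¬□-rule on 3: fresh world w2, w0Rw2]
9. r, w2   [∨-rule on 8 (branches; this branch)]
Accessibility: w0Rw0, w0Rw1, w0Rw2, w1Rw1, w2Rw2
Complete open branch: countermodel on an S4-frame, so not valid in S4, nor in K, T (the same frame is also a K-frame and a T-frame).
S5-tableau for the negation ¬(◇□¬(¬q ∨ r) → □¬(¬q ∨ r)):
1. ¬(◇□¬(¬q ∨ r) → □¬(¬q ∨ r)), w0
2. ◇□¬(¬q ∨ r), w0   [¬→-rule on 1]
3. ¬□¬(¬q ∨ r), w0   [¬→-rule on 1]
4. □¬(¬q ∨ r), w1   [◇-rule on 2: fresh world w1, w0Rw1]
5. ¬(¬q ∨ r), w0   [□-rule on 4 via w1Rw0]
6. q, w0   [¬∨-rule on 5]
7. ¬r, w0   [¬∨-rule on 5]
8. ¬(¬q ∨ r), w1   [□-rule on 4 via w1Rw1]
9. q, w1   [¬∨-rule on 8]
10. ¬r, w1   [¬∨-rule on 8]
11. ¬q ∨ r, w2   [¬□-rule on 3: fresh world w2, w0Rw2]
12. ¬(¬q ∨ r), w2   [□-rule on 4 via w1Rw2]
13. q, w2   [¬∨-rule on 12]
14. ¬r, w2   [¬∨-rule on 12]
15. r, w2   [∨-rule on 11 (branches; this branch)]
Accessibility: w0Rw0, w0Rw1, w0Rw2, w1Rw0, w1Rw1, w1Rw2, w2Rw0, w2Rw1, w2Rw2
Branch closes: r and ¬r both at w2.
Every branch closes (one shown): valid in S5.

S5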